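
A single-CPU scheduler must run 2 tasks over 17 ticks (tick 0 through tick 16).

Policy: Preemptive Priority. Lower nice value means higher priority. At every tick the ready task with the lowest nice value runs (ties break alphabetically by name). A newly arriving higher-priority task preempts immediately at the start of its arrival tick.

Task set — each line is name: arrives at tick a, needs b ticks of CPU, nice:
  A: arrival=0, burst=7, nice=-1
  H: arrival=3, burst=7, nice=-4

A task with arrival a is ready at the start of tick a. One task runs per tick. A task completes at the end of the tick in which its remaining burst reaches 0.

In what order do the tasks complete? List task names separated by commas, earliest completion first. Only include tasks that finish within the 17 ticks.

t=0: ready={A} → run A
t=1: ready={A} → run A
t=2: ready={A} → run A
t=3: ready={A,H} → run H
t=4: ready={A,H} → run H
t=5: ready={A,H} → run H
t=6: ready={A,H} → run H
t=7: ready={A,H} → run H
t=8: ready={A,H} → run H
t=9: ready={A,H} → run H
t=10: ready={A} → run A
t=11: ready={A} → run A
t=12: ready={A} → run A
t=13: ready={A} → run A
t=14: (idle)
t=15: (idle)
t=16: (idle)

completion order = H, A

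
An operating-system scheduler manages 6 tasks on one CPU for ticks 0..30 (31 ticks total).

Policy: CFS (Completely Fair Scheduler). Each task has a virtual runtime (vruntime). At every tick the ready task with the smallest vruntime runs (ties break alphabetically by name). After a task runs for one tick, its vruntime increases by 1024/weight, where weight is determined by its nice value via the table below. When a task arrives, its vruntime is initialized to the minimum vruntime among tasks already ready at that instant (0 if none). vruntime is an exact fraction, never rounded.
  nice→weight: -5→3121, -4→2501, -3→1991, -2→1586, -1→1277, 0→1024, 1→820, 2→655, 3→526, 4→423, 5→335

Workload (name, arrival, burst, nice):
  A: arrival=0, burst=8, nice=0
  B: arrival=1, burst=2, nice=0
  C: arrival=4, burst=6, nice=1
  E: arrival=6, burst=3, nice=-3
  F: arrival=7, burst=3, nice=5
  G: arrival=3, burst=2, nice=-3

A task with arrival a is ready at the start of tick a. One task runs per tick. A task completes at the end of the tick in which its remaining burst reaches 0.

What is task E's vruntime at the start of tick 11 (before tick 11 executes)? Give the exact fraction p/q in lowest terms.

t=0: vr[A=0] → run A
t=1: vr[A=1 B=1] → run A
t=2: vr[A=2 B=1] → run B
t=3: vr[A=2 B=2 G=2] → run A
t=4: vr[A=3 B=2 C=2 G=2] → run B
t=5: vr[A=3 C=2 G=2] → run C
t=6: vr[A=3 C=666/205 E=2 G=2] → run E
t=7: vr[A=3 C=666/205 E=5006/1991 F=2 G=2] → run F
t=8: vr[A=3 C=666/205 E=5006/1991 F=1694/335 G=2] → run G
t=9: vr[A=3 C=666/205 E=5006/1991 F=1694/335 G=5006/1991] → run E
t=10: vr[A=3 C=666/205 E=6030/1991 F=1694/335 G=5006/1991] → run G
t=11: vr[A=3 C=666/205 E=6030/1991 F=1694/335] → run A
t=12: vr[A=4 C=666/205 E=6030/1991 F=1694/335] → run E
t=13: vr[A=4 C=666/205 F=1694/335] → run C
t=14: vr[A=4 C=922/205 F=1694/335] → run A
t=15: vr[A=5 C=922/205 F=1694/335] → run C
t=16: vr[A=5 C=1178/205 F=1694/335] → run A
t=17: vr[A=6 C=1178/205 F=1694/335] → run F
t=18: vr[A=6 C=1178/205 F=2718/335] → run C
t=19: vr[A=6 C=1434/205 F=2718/335] → run A
t=20: vr[A=7 C=1434/205 F=2718/335] → run C
t=21: vr[A=7 C=338/41 F=2718/335] → run A
t=22: vr[C=338/41 F=2718/335] → run F
t=23: vr[C=338/41] → run C
t=24: (idle)
t=25: (idle)
t=26: (idle)
t=27: (idle)
t=28: (idle)
t=29: (idle)
t=30: (idle)

vruntime(E, start of tick 11) = 6030/1991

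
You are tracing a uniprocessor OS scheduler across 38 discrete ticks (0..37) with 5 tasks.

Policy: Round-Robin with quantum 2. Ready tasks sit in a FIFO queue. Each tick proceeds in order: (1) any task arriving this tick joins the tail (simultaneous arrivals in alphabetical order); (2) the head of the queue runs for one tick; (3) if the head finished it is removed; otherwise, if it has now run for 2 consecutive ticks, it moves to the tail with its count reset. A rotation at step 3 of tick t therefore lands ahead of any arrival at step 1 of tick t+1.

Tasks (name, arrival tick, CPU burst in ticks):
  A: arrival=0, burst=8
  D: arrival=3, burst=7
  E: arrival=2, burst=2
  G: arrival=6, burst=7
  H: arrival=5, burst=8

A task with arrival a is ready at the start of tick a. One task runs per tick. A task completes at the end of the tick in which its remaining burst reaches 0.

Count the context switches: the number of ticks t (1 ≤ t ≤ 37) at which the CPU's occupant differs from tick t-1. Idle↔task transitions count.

t=0: queue=[A] q_used=0 → run A
t=1: queue=[A] q_used=1 → run A
t=2: queue=[A,E] q_used=0 → run A
t=3: queue=[A,E,D] q_used=1 → run A
t=4: queue=[E,D,A] q_used=0 → run E
t=5: queue=[E,D,A,H] q_used=1 → run E
t=6: queue=[D,A,H,G] q_used=0 → run D
t=7: queue=[D,A,H,G] q_used=1 → run D
t=8: queue=[A,H,G,D] q_used=0 → run A
t=9: queue=[A,H,G,D] q_used=1 → run A
t=10: queue=[H,G,D,A] q_used=0 → run H
t=11: queue=[H,G,D,A] q_used=1 → run H
t=12: queue=[G,D,A,H] q_used=0 → run G
t=13: queue=[G,D,A,H] q_used=1 → run G
t=14: queue=[D,A,H,G] q_used=0 → run D
t=15: queue=[D,A,H,G] q_used=1 → run D
t=16: queue=[A,H,G,D] q_used=0 → run A
t=17: queue=[A,H,G,D] q_used=1 → run A
t=18: queue=[H,G,D] q_used=0 → run H
t=19: queue=[H,G,D] q_used=1 → run H
t=20: queue=[G,D,H] q_used=0 → run G
t=21: queue=[G,D,H] q_used=1 → run G
t=22: queue=[D,H,G] q_used=0 → run D
t=23: queue=[D,H,G] q_used=1 → run D
t=24: queue=[H,G,D] q_used=0 → run H
t=25: queue=[H,G,D] q_used=1 → run H
t=26: queue=[G,D,H] q_used=0 → run G
t=27: queue=[G,D,H] q_used=1 → run G
t=28: queue=[D,H,G] q_used=0 → run D
t=29: queue=[H,G] q_used=0 → run H
t=30: queue=[H,G] q_used=1 → run H
t=31: queue=[G] q_used=0 → run G
t=32: (idle)
t=33: (idle)
t=34: (idle)
t=35: (idle)
t=36: (idle)
t=37: (idle)

context switches = 16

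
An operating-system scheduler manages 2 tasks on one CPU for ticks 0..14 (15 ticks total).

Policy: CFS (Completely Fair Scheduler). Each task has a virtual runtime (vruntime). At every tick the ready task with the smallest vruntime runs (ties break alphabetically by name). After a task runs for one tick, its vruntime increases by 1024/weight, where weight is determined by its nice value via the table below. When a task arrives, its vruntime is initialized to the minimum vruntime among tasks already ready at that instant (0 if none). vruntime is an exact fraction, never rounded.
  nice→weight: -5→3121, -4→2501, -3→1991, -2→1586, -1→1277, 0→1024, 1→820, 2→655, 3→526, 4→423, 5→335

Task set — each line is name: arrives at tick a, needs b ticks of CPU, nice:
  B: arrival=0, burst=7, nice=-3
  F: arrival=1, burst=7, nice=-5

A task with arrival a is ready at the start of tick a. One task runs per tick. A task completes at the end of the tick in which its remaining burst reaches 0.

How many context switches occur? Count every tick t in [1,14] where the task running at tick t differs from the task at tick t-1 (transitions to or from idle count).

context switches = 9

t=0: vr[B=0] → run B
t=1: vr[B=1024/1991 F=1024/1991] → run B
t=2: vr[B=2048/1991 F=1024/1991] → run F
t=3: vr[B=2048/1991 F=5234688/6213911] → run F
t=4: vr[B=2048/1991 F=7273472/6213911] → run B
t=5: vr[B=3072/1991 F=7273472/6213911] → run F
t=6: vr[B=3072/1991 F=9312256/6213911] → run F
t=7: vr[B=3072/1991 F=11351040/6213911] → run B
t=8: vr[B=4096/1991 F=11351040/6213911] → run F
t=9: vr[B=4096/1991 F=13389824/6213911] → run B
t=10: vr[B=5120/1991 F=13389824/6213911] → run F
t=11: vr[B=5120/1991 F=15428608/6213911] → run F
t=12: vr[B=5120/1991] → run B
t=13: vr[B=6144/1991] → run B
t=14: (idle)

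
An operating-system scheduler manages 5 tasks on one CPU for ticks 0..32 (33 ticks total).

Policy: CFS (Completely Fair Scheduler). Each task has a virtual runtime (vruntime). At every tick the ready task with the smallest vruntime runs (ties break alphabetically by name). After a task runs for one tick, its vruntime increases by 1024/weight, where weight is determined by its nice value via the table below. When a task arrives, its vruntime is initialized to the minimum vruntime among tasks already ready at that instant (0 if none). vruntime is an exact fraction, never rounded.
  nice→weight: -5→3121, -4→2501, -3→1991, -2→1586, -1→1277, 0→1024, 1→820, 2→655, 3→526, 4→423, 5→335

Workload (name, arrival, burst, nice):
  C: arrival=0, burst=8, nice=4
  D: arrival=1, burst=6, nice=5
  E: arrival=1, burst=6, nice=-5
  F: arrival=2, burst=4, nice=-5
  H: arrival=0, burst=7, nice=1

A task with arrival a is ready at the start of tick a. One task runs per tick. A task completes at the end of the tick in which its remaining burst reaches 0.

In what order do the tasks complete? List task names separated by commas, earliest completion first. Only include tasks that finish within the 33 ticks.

completion order = F, E, H, D, C

t=0: vr[C=0 H=0] → run C
t=1: vr[C=1024/423 D=0 E=0 H=0] → run D
t=2: vr[C=1024/423 D=1024/335 E=0 F=0 H=0] → run E
t=3: vr[C=1024/423 D=1024/335 E=1024/3121 F=0 H=0] → run F
t=4: vr[C=1024/423 D=1024/335 E=1024/3121 F=1024/3121 H=0] → run H
t=5: vr[C=1024/423 D=1024/335 E=1024/3121 F=1024/3121 H=256/205] → run E
t=6: vr[C=1024/423 D=1024/335 E=2048/3121 F=1024/3121 H=256/205] → run F
t=7: vr[C=1024/423 D=1024/335 E=2048/3121 F=2048/3121 H=256/205] → run E
t=8: vr[C=1024/423 D=1024/335 E=3072/3121 F=2048/3121 H=256/205] → run F
t=9: vr[C=1024/423 D=1024/335 E=3072/3121 F=3072/3121 H=256/205] → run E
t=10: vr[C=1024/423 D=1024/335 E=4096/3121 F=3072/3121 H=256/205] → run F
t=11: vr[C=1024/423 D=1024/335 E=4096/3121 H=256/205] → run H
t=12: vr[C=1024/423 D=1024/335 E=4096/3121 H=512/205] → run E
t=13: vr[C=1024/423 D=1024/335 E=5120/3121 H=512/205] → run E
t=14: vr[C=1024/423 D=1024/335 H=512/205] → run C
t=15: vr[C=2048/423 D=1024/335 H=512/205] → run H
t=16: vr[C=2048/423 D=1024/335 H=768/205] → run D
t=17: vr[C=2048/423 D=2048/335 H=768/205] → run H
t=18: vr[C=2048/423 D=2048/335 H=1024/205] → run C
t=19: vr[C=1024/141 D=2048/335 H=1024/205] → run H
t=20: vr[C=1024/141 D=2048/335 H=256/41] → run D
t=21: vr[C=1024/141 D=3072/335 H=256/41] → run H
t=22: vr[C=1024/141 D=3072/335 H=1536/205] → run C
t=23: vr[C=4096/423 D=3072/335 H=1536/205] → run H
t=24: vr[C=4096/423 D=3072/335] → run D
t=25: vr[C=4096/423 D=4096/335] → run C
t=26: vr[C=5120/423 D=4096/335] → run C
t=27: vr[C=2048/141 D=4096/335] → run D
t=28: vr[C=2048/141 D=1024/67] → run C
t=29: vr[C=7168/423 D=1024/67] → run D
t=30: vr[C=7168/423] → run C
t=31: (idle)
t=32: (idle)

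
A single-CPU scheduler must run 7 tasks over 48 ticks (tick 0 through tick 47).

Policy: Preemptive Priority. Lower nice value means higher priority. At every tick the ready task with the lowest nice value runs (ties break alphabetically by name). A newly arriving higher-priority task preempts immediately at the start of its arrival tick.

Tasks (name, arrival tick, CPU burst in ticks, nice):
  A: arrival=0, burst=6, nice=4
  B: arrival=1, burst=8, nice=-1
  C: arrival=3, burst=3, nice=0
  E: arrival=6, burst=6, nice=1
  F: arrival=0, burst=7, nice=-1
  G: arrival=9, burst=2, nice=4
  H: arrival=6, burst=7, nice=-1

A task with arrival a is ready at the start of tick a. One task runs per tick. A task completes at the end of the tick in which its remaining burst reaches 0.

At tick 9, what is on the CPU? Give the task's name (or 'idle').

running at tick 9 = F

t=0: ready={A,F} → run F
t=1: ready={A,B,F} → run B
t=2: ready={A,B,F} → run B
t=3: ready={A,B,C,F} → run B
t=4: ready={A,B,C,F} → run B
t=5: ready={A,B,C,F} → run B
t=6: ready={A,B,C,E,F,H} → run B
t=7: ready={A,B,C,E,F,H} → run B
t=8: ready={A,B,C,E,F,H} → run B
t=9: ready={A,C,E,F,G,H} → run F
t=10: ready={A,C,E,F,G,H} → run F
t=11: ready={A,C,E,F,G,H} → run F
t=12: ready={A,C,E,F,G,H} → run F
t=13: ready={A,C,E,F,G,H} → run F
t=14: ready={A,C,E,F,G,H} → run F
t=15: ready={A,C,E,G,H} → run H
t=16: ready={A,C,E,G,H} → run H
t=17: ready={A,C,E,G,H} → run H
t=18: ready={A,C,E,G,H} → run H
t=19: ready={A,C,E,G,H} → run H
t=20: ready={A,C,E,G,H} → run H
t=21: ready={A,C,E,G,H} → run H
t=22: ready={A,C,E,G} → run C
t=23: ready={A,C,E,G} → run C
t=24: ready={A,C,E,G} → run C
t=25: ready={A,E,G} → run E
t=26: ready={A,E,G} → run E
t=27: ready={A,E,G} → run E
t=28: ready={A,E,G} → run E
t=29: ready={A,E,G} → run E
t=30: ready={A,E,G} → run E
t=31: ready={A,G} → run A
t=32: ready={A,G} → run A
t=33: ready={A,G} → run A
t=34: ready={A,G} → run A
t=35: ready={A,G} → run A
t=36: ready={A,G} → run A
t=37: ready={G} → run G
t=38: ready={G} → run G
t=39: (idle)
t=40: (idle)
t=41: (idle)
t=42: (idle)
t=43: (idle)
t=44: (idle)
t=45: (idle)
t=46: (idle)
t=47: (idle)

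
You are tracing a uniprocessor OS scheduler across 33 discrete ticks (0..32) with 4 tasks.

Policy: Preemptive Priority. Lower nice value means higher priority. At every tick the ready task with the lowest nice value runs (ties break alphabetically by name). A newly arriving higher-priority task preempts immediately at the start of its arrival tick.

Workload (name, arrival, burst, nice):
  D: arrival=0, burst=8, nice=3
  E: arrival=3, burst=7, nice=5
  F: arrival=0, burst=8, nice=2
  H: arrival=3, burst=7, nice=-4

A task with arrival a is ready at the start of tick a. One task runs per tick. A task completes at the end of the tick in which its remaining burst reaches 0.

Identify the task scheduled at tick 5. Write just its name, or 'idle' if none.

running at tick 5 = H

t=0: ready={D,F} → run F
t=1: ready={D,F} → run F
t=2: ready={D,F} → run F
t=3: ready={D,E,F,H} → run H
t=4: ready={D,E,F,H} → run H
t=5: ready={D,E,F,H} → run H
t=6: ready={D,E,F,H} → run H
t=7: ready={D,E,F,H} → run H
t=8: ready={D,E,F,H} → run H
t=9: ready={D,E,F,H} → run H
t=10: ready={D,E,F} → run F
t=11: ready={D,E,F} → run F
t=12: ready={D,E,F} → run F
t=13: ready={D,E,F} → run F
t=14: ready={D,E,F} → run F
t=15: ready={D,E} → run D
t=16: ready={D,E} → run D
t=17: ready={D,E} → run D
t=18: ready={D,E} → run D
t=19: ready={D,E} → run D
t=20: ready={D,E} → run D
t=21: ready={D,E} → run D
t=22: ready={D,E} → run D
t=23: ready={E} → run E
t=24: ready={E} → run E
t=25: ready={E} → run E
t=26: ready={E} → run E
t=27: ready={E} → run E
t=28: ready={E} → run E
t=29: ready={E} → run E
t=30: (idle)
t=31: (idle)
t=32: (idle)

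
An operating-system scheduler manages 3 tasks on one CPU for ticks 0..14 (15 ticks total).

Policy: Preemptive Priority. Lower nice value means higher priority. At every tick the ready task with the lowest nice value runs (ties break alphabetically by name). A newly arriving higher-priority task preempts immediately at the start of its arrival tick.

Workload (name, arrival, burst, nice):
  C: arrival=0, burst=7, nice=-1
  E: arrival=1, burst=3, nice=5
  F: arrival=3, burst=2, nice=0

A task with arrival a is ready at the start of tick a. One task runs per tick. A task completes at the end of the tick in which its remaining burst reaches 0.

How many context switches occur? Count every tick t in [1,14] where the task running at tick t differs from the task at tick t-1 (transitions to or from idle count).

t=0: ready={C} → run C
t=1: ready={C,E} → run C
t=2: ready={C,E} → run C
t=3: ready={C,E,F} → run C
t=4: ready={C,E,F} → run C
t=5: ready={C,E,F} → run C
t=6: ready={C,E,F} → run C
t=7: ready={E,F} → run F
t=8: ready={E,F} → run F
t=9: ready={E} → run E
t=10: ready={E} → run E
t=11: ready={E} → run E
t=12: (idle)
t=13: (idle)
t=14: (idle)

context switches = 3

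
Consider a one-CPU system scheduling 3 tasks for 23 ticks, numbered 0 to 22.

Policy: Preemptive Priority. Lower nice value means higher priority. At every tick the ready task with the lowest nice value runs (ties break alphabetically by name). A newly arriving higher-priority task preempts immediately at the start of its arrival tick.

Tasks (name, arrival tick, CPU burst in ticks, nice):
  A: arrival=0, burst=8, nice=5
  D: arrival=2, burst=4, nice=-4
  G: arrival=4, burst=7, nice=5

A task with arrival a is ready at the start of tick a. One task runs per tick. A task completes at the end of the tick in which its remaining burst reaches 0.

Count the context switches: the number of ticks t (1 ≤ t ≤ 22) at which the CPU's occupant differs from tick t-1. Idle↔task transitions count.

t=0: ready={A} → run A
t=1: ready={A} → run A
t=2: ready={A,D} → run D
t=3: ready={A,D} → run D
t=4: ready={A,D,G} → run D
t=5: ready={A,D,G} → run D
t=6: ready={A,G} → run A
t=7: ready={A,G} → run A
t=8: ready={A,G} → run A
t=9: ready={A,G} → run A
t=10: ready={A,G} → run A
t=11: ready={A,G} → run A
t=12: ready={G} → run G
t=13: ready={G} → run G
t=14: ready={G} → run G
t=15: ready={G} → run G
t=16: ready={G} → run G
t=17: ready={G} → run G
t=18: ready={G} → run G
t=19: (idle)
t=20: (idle)
t=21: (idle)
t=22: (idle)

context switches = 4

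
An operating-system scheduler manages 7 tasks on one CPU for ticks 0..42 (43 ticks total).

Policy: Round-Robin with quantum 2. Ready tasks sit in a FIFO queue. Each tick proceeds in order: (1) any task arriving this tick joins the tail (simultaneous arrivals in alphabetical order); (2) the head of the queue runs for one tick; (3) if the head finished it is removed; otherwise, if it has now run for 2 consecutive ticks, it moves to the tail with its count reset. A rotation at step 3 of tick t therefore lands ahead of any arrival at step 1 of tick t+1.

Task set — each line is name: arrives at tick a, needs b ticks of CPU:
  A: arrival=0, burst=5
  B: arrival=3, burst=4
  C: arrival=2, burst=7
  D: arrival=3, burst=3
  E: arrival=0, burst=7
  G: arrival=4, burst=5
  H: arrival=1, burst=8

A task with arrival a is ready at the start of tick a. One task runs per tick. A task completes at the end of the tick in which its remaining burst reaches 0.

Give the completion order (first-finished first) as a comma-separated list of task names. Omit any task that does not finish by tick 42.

completion order = A, B, D, E, G, H, C

t=0: queue=[A,E] q_used=0 → run A
t=1: queue=[A,E,H] q_used=1 → run A
t=2: queue=[E,H,A,C] q_used=0 → run E
t=3: queue=[E,H,A,C,B,D] q_used=1 → run E
t=4: queue=[H,A,C,B,D,E,G] q_used=0 → run H
t=5: queue=[H,A,C,B,D,E,G] q_used=1 → run H
t=6: queue=[A,C,B,D,E,G,H] q_used=0 → run A
t=7: queue=[A,C,B,D,E,G,H] q_used=1 → run A
t=8: queue=[C,B,D,E,G,H,A] q_used=0 → run C
t=9: queue=[C,B,D,E,G,H,A] q_used=1 → run C
t=10: queue=[B,D,E,G,H,A,C] q_used=0 → run B
t=11: queue=[B,D,E,G,H,A,C] q_used=1 → run B
t=12: queue=[D,E,G,H,A,C,B] q_used=0 → run D
t=13: queue=[D,E,G,H,A,C,B] q_used=1 → run D
t=14: queue=[E,G,H,A,C,B,D] q_used=0 → run E
t=15: queue=[E,G,H,A,C,B,D] q_used=1 → run E
t=16: queue=[G,H,A,C,B,D,E] q_used=0 → run G
t=17: queue=[G,H,A,C,B,D,E] q_used=1 → run G
t=18: queue=[H,A,C,B,D,E,G] q_used=0 → run H
t=19: queue=[H,A,C,B,D,E,G] q_used=1 → run H
t=20: queue=[A,C,B,D,E,G,H] q_used=0 → run A
t=21: queue=[C,B,D,E,G,H] q_used=0 → run C
t=22: queue=[C,B,D,E,G,H] q_used=1 → run C
t=23: queue=[B,D,E,G,H,C] q_used=0 → run B
t=24: queue=[B,D,E,G,H,C] q_used=1 → run B
t=25: queue=[D,E,G,H,C] q_used=0 → run D
t=26: queue=[E,G,H,C] q_used=0 → run E
t=27: queue=[E,G,H,C] q_used=1 → run E
t=28: queue=[G,H,C,E] q_used=0 → run G
t=29: queue=[G,H,C,E] q_used=1 → run G
t=30: queue=[H,C,E,G] q_used=0 → run H
t=31: queue=[H,C,E,G] q_used=1 → run H
t=32: queue=[C,E,G,H] q_used=0 → run C
t=33: queue=[C,E,G,H] q_used=1 → run C
t=34: queue=[E,G,H,C] q_used=0 → run E
t=35: queue=[G,H,C] q_used=0 → run G
t=36: queue=[H,C] q_used=0 → run H
t=37: queue=[H,C] q_used=1 → run H
t=38: queue=[C] q_used=0 → run C
t=39: (idle)
t=40: (idle)
t=41: (idle)
t=42: (idle)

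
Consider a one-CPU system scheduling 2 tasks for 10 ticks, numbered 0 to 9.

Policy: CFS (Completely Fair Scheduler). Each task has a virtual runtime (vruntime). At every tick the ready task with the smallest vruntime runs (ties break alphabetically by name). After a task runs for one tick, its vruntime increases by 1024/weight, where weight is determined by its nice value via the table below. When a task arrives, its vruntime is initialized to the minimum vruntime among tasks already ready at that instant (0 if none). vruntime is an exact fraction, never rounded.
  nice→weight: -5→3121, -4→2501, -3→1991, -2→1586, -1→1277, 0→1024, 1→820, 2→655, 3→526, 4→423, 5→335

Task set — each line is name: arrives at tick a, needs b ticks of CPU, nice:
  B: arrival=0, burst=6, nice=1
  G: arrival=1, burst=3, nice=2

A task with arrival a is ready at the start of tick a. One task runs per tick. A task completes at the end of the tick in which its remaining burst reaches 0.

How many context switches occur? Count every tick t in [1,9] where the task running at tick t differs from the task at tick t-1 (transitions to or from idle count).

context switches = 7

t=0: vr[B=0] → run B
t=1: vr[B=256/205 G=256/205] → run B
t=2: vr[B=512/205 G=256/205] → run G
t=3: vr[B=512/205 G=15104/5371] → run B
t=4: vr[B=768/205 G=15104/5371] → run G
t=5: vr[B=768/205 G=117504/26855] → run B
t=6: vr[B=1024/205 G=117504/26855] → run G
t=7: vr[B=1024/205] → run B
t=8: vr[B=256/41] → run B
t=9: (idle)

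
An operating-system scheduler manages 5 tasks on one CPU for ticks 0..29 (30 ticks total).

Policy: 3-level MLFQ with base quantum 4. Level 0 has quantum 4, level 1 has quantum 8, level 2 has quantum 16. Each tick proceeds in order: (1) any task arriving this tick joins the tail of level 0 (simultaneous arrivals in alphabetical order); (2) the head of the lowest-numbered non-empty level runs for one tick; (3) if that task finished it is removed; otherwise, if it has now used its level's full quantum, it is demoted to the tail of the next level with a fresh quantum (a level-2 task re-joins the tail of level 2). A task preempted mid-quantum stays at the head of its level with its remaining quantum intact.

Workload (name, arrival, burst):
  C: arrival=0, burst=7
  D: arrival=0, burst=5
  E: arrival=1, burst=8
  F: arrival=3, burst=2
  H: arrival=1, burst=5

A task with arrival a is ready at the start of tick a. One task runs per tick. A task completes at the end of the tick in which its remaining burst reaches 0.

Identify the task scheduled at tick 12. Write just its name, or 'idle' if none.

t=0: L0/L1/L2 = CD/-/- → run C
t=1: L0/L1/L2 = CDEH/-/- → run C
t=2: L0/L1/L2 = CDEH/-/- → run C
t=3: L0/L1/L2 = CDEHF/-/- → run C
t=4: L0/L1/L2 = DEHF/C/- → run D
t=5: L0/L1/L2 = DEHF/C/- → run D
t=6: L0/L1/L2 = DEHF/C/- → run D
t=7: L0/L1/L2 = DEHF/C/- → run D
t=8: L0/L1/L2 = EHF/CD/- → run E
t=9: L0/L1/L2 = EHF/CD/- → run E
t=10: L0/L1/L2 = EHF/CD/- → run E
t=11: L0/L1/L2 = EHF/CD/- → run E
t=12: L0/L1/L2 = HF/CDE/- → run H
t=13: L0/L1/L2 = HF/CDE/- → run H
t=14: L0/L1/L2 = HF/CDE/- → run H
t=15: L0/L1/L2 = HF/CDE/- → run H
t=16: L0/L1/L2 = F/CDEH/- → run F
t=17: L0/L1/L2 = F/CDEH/- → run F
t=18: L0/L1/L2 = -/CDEH/- → run C
t=19: L0/L1/L2 = -/CDEH/- → run C
t=20: L0/L1/L2 = -/CDEH/- → run C
t=21: L0/L1/L2 = -/DEH/- → run D
t=22: L0/L1/L2 = -/EH/- → run E
t=23: L0/L1/L2 = -/EH/- → run E
t=24: L0/L1/L2 = -/EH/- → run E
t=25: L0/L1/L2 = -/EH/- → run E
t=26: L0/L1/L2 = -/H/- → run H
t=27: (idle)
t=28: (idle)
t=29: (idle)

running at tick 12 = H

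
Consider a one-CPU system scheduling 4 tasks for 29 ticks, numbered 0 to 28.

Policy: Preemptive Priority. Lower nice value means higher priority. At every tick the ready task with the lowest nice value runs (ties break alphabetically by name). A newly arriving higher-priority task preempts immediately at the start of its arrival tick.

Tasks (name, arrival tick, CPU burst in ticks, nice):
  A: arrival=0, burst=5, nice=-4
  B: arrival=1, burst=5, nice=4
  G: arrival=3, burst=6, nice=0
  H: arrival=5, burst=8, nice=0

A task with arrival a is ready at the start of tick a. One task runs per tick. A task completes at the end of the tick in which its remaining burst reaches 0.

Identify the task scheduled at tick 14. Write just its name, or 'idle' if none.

t=0: ready={A} → run A
t=1: ready={A,B} → run A
t=2: ready={A,B} → run A
t=3: ready={A,B,G} → run A
t=4: ready={A,B,G} → run A
t=5: ready={B,G,H} → run G
t=6: ready={B,G,H} → run G
t=7: ready={B,G,H} → run G
t=8: ready={B,G,H} → run G
t=9: ready={B,G,H} → run G
t=10: ready={B,G,H} → run G
t=11: ready={B,H} → run H
t=12: ready={B,H} → run H
t=13: ready={B,H} → run H
t=14: ready={B,H} → run H
t=15: ready={B,H} → run H
t=16: ready={B,H} → run H
t=17: ready={B,H} → run H
t=18: ready={B,H} → run H
t=19: ready={B} → run B
t=20: ready={B} → run B
t=21: ready={B} → run B
t=22: ready={B} → run B
t=23: ready={B} → run B
t=24: (idle)
t=25: (idle)
t=26: (idle)
t=27: (idle)
t=28: (idle)

running at tick 14 = H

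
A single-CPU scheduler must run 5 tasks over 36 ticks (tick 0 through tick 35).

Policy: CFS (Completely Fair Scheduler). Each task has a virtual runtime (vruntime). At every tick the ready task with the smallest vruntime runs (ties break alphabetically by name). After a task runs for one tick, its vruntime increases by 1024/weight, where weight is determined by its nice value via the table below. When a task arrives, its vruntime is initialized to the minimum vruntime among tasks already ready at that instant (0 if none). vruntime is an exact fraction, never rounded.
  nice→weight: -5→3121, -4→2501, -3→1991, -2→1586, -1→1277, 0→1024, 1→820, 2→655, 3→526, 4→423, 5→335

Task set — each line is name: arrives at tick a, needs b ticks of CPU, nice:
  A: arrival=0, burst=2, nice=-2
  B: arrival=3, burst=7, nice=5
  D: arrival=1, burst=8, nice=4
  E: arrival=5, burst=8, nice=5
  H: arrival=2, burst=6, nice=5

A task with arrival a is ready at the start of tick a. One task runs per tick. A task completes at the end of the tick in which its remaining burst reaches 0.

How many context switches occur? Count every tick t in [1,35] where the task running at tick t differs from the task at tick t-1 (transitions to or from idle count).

t=0: vr[A=0] → run A
t=1: vr[A=512/793 D=512/793] → run A
t=2: vr[D=512/793 H=512/793] → run D
t=3: vr[B=512/793 D=1028608/335439 H=512/793] → run B
t=4: vr[B=983552/265655 D=1028608/335439 H=512/793] → run H
t=5: vr[B=983552/265655 D=1028608/335439 E=1028608/335439 H=983552/265655] → run D
t=6: vr[B=983552/265655 D=1840640/335439 E=1028608/335439 H=983552/265655] → run E
t=7: vr[B=983552/265655 D=1840640/335439 E=688073216/112372065 H=983552/265655] → run B
t=8: vr[B=1795584/265655 D=1840640/335439 E=688073216/112372065 H=983552/265655] → run H
t=9: vr[B=1795584/265655 D=1840640/335439 E=688073216/112372065 H=1795584/265655] → run D
t=10: vr[B=1795584/265655 D=884224/111813 E=688073216/112372065 H=1795584/265655] → run E
t=11: vr[B=1795584/265655 D=884224/111813 E=1031562752/112372065 H=1795584/265655] → run B
t=12: vr[B=2607616/265655 D=884224/111813 E=1031562752/112372065 H=1795584/265655] → run H
t=13: vr[B=2607616/265655 D=884224/111813 E=1031562752/112372065 H=2607616/265655] → run D
t=14: vr[B=2607616/265655 D=3464704/335439 E=1031562752/112372065 H=2607616/265655] → run E
t=15: vr[B=2607616/265655 D=3464704/335439 E=1375052288/112372065 H=2607616/265655] → run B
t=16: vr[B=3419648/265655 D=3464704/335439 E=1375052288/112372065 H=2607616/265655] → run H
t=17: vr[B=3419648/265655 D=3464704/335439 E=1375052288/112372065 H=3419648/265655] → run D
t=18: vr[B=3419648/265655 D=4276736/335439 E=1375052288/112372065 H=3419648/265655] → run E
t=19: vr[B=3419648/265655 D=4276736/335439 E=1718541824/112372065 H=3419648/265655] → run D
t=20: vr[B=3419648/265655 D=1696256/111813 E=1718541824/112372065 H=3419648/265655] → run B
t=21: vr[B=846336/53131 D=1696256/111813 E=1718541824/112372065 H=3419648/265655] → run H
t=22: vr[B=846336/53131 D=1696256/111813 E=1718541824/112372065 H=846336/53131] → run D
t=23: vr[B=846336/53131 D=5900800/335439 E=1718541824/112372065 H=846336/53131] → run E
t=24: vr[B=846336/53131 D=5900800/335439 E=412406272/22474413 H=846336/53131] → run B
t=25: vr[B=5043712/265655 D=5900800/335439 E=412406272/22474413 H=846336/53131] → run H
t=26: vr[B=5043712/265655 D=5900800/335439 E=412406272/22474413] → run D
t=27: vr[B=5043712/265655 E=412406272/22474413] → run E
t=28: vr[B=5043712/265655 E=2405520896/112372065] → run B
t=29: vr[E=2405520896/112372065] → run E
t=30: vr[E=2749010432/112372065] → run E
t=31: (idle)
t=32: (idle)
t=33: (idle)
t=34: (idle)
t=35: (idle)

context switches = 29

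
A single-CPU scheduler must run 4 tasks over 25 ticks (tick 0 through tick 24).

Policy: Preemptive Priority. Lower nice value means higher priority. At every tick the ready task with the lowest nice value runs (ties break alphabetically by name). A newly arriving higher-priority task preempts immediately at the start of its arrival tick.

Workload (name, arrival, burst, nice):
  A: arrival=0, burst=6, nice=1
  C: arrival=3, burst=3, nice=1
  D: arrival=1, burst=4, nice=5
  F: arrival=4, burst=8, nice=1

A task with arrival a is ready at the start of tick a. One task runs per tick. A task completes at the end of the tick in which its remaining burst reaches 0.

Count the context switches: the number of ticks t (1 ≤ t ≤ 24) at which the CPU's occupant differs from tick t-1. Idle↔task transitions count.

context switches = 4

t=0: ready={A} → run A
t=1: ready={A,D} → run A
t=2: ready={A,D} → run A
t=3: ready={A,C,D} → run A
t=4: ready={A,C,D,F} → run A
t=5: ready={A,C,D,F} → run A
t=6: ready={C,D,F} → run C
t=7: ready={C,D,F} → run C
t=8: ready={C,D,F} → run C
t=9: ready={D,F} → run F
t=10: ready={D,F} → run F
t=11: ready={D,F} → run F
t=12: ready={D,F} → run F
t=13: ready={D,F} → run F
t=14: ready={D,F} → run F
t=15: ready={D,F} → run F
t=16: ready={D,F} → run F
t=17: ready={D} → run D
t=18: ready={D} → run D
t=19: ready={D} → run D
t=20: ready={D} → run D
t=21: (idle)
t=22: (idle)
t=23: (idle)
t=24: (idle)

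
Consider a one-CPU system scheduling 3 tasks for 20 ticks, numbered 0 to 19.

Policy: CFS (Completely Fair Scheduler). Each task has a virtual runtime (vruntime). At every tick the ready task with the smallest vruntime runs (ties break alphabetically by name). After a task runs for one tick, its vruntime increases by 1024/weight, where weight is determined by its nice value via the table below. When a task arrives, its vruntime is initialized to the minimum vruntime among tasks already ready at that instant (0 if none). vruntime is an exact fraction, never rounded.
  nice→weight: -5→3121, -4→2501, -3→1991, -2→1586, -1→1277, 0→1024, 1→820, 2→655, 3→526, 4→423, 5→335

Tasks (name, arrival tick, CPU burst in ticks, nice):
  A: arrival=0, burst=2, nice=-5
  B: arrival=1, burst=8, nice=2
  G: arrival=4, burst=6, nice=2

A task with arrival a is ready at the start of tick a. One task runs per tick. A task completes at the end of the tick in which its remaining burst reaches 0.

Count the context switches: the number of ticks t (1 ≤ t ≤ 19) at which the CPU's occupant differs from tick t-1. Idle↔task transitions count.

context switches = 13

t=0: vr[A=0] → run A
t=1: vr[A=1024/3121 B=1024/3121] → run A
t=2: vr[B=1024/3121] → run B
t=3: vr[B=3866624/2044255] → run B
t=4: vr[B=7062528/2044255 G=7062528/2044255] → run B
t=5: vr[B=10258432/2044255 G=7062528/2044255] → run G
t=6: vr[B=10258432/2044255 G=10258432/2044255] → run B
t=7: vr[B=13454336/2044255 G=10258432/2044255] → run G
t=8: vr[B=13454336/2044255 G=13454336/2044255] → run B
t=9: vr[B=3330048/408851 G=13454336/2044255] → run G
t=10: vr[B=3330048/408851 G=3330048/408851] → run B
t=11: vr[B=19846144/2044255 G=3330048/408851] → run G
t=12: vr[B=19846144/2044255 G=19846144/2044255] → run B
t=13: vr[B=23042048/2044255 G=19846144/2044255] → run G
t=14: vr[B=23042048/2044255 G=23042048/2044255] → run B
t=15: vr[G=23042048/2044255] → run G
t=16: (idle)
t=17: (idle)
t=18: (idle)
t=19: (idle)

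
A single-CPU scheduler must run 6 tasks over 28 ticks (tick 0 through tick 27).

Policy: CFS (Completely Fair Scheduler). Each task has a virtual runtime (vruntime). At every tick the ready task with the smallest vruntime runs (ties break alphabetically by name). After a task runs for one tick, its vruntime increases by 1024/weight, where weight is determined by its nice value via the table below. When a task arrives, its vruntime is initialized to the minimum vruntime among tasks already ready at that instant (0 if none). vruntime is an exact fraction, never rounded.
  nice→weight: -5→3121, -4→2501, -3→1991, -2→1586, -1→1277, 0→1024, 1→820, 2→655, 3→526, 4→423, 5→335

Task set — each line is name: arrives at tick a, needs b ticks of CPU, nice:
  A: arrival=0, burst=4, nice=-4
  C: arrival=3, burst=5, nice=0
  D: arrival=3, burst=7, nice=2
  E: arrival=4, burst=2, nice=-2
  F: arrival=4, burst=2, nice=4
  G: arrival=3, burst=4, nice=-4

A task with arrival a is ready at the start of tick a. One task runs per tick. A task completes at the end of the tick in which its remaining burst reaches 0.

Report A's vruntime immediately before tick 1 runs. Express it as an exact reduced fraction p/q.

t=0: vr[A=0] → run A
t=1: vr[A=1024/2501] → run A
t=2: vr[A=2048/2501] → run A
t=3: vr[A=3072/2501 C=3072/2501 D=3072/2501 G=3072/2501] → run A
t=4: vr[C=3072/2501 D=3072/2501 E=3072/2501 F=3072/2501 G=3072/2501] → run C
t=5: vr[C=5573/2501 D=3072/2501 E=3072/2501 F=3072/2501 G=3072/2501] → run D
t=6: vr[C=5573/2501 D=4573184/1638155 E=3072/2501 F=3072/2501 G=3072/2501] → run E
t=7: vr[C=5573/2501 D=4573184/1638155 E=60928/32513 F=3072/2501 G=3072/2501] → run F
t=8: vr[C=5573/2501 D=4573184/1638155 E=60928/32513 F=3860480/1057923 G=3072/2501] → run G
t=9: vr[C=5573/2501 D=4573184/1638155 E=60928/32513 F=3860480/1057923 G=4096/2501] → run G
t=10: vr[C=5573/2501 D=4573184/1638155 E=60928/32513 F=3860480/1057923 G=5120/2501] → run E
t=11: vr[C=5573/2501 D=4573184/1638155 F=3860480/1057923 G=5120/2501] → run G
t=12: vr[C=5573/2501 D=4573184/1638155 F=3860480/1057923 G=6144/2501] → run C
t=13: vr[C=8074/2501 D=4573184/1638155 F=3860480/1057923 G=6144/2501] → run G
t=14: vr[C=8074/2501 D=4573184/1638155 F=3860480/1057923] → run D
t=15: vr[C=8074/2501 D=7134208/1638155 F=3860480/1057923] → run C
t=16: vr[C=10575/2501 D=7134208/1638155 F=3860480/1057923] → run F
t=17: vr[C=10575/2501 D=7134208/1638155] → run C
t=18: vr[C=13076/2501 D=7134208/1638155] → run D
t=19: vr[C=13076/2501 D=9695232/1638155] → run C
t=20: vr[D=9695232/1638155] → run D
t=21: vr[D=12256256/1638155] → run D
t=22: vr[D=2963456/327631] → run D
t=23: vr[D=17378304/1638155] → run D
t=24: (idle)
t=25: (idle)
t=26: (idle)
t=27: (idle)

vruntime(A, start of tick 1) = 1024/2501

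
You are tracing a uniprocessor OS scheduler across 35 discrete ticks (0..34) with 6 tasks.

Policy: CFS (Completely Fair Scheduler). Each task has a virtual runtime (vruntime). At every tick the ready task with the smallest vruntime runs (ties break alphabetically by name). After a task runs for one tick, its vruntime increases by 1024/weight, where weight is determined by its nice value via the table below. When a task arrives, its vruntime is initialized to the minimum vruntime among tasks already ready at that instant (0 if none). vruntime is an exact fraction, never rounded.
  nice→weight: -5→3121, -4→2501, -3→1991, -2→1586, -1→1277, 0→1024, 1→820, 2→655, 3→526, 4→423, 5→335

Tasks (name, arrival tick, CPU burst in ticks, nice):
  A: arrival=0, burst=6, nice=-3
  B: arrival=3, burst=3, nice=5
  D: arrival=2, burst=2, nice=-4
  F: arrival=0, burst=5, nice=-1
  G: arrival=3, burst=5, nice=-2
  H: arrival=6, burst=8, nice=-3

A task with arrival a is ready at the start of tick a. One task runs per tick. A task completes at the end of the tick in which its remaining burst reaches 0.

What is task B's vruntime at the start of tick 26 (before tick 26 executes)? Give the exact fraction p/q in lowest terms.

t=0: vr[A=0 F=0] → run A
t=1: vr[A=1024/1991 F=0] → run F
t=2: vr[A=1024/1991 D=1024/1991 F=1024/1277] → run A
t=3: vr[A=2048/1991 B=1024/1991 D=1024/1991 F=1024/1277 G=1024/1991] → run B
t=4: vr[A=2048/1991 B=2381824/666985 D=1024/1991 F=1024/1277 G=1024/1991] → run D
t=5: vr[A=2048/1991 B=2381824/666985 D=4599808/4979491 F=1024/1277 G=1024/1991] → run G
t=6: vr[A=2048/1991 B=2381824/666985 D=4599808/4979491 F=1024/1277 G=1831424/1578863 H=1024/1277] → run F
t=7: vr[A=2048/1991 B=2381824/666985 D=4599808/4979491 F=2048/1277 G=1831424/1578863 H=1024/1277] → run H
t=8: vr[A=2048/1991 B=2381824/666985 D=4599808/4979491 F=2048/1277 G=1831424/1578863 H=3346432/2542507] → run D
t=9: vr[A=2048/1991 B=2381824/666985 F=2048/1277 G=1831424/1578863 H=3346432/2542507] → run A
t=10: vr[A=3072/1991 B=2381824/666985 F=2048/1277 G=1831424/1578863 H=3346432/2542507] → run G
t=11: vr[A=3072/1991 B=2381824/666985 F=2048/1277 G=2850816/1578863 H=3346432/2542507] → run H
t=12: vr[A=3072/1991 B=2381824/666985 F=2048/1277 G=2850816/1578863 H=4654080/2542507] → run A
t=13: vr[A=4096/1991 B=2381824/666985 F=2048/1277 G=2850816/1578863 H=4654080/2542507] → run F
t=14: vr[A=4096/1991 B=2381824/666985 F=3072/1277 G=2850816/1578863 H=4654080/2542507] → run G
t=15: vr[A=4096/1991 B=2381824/666985 F=3072/1277 G=3870208/1578863 H=4654080/2542507] → run H
t=16: vr[A=4096/1991 B=2381824/666985 F=3072/1277 G=3870208/1578863 H=5961728/2542507] → run A
t=17: vr[A=5120/1991 B=2381824/666985 F=3072/1277 G=3870208/1578863 H=5961728/2542507] → run H
t=18: vr[A=5120/1991 B=2381824/666985 F=3072/1277 G=3870208/1578863 H=7269376/2542507] → run F
t=19: vr[A=5120/1991 B=2381824/666985 F=4096/1277 G=3870208/1578863 H=7269376/2542507] → run G
t=20: vr[A=5120/1991 B=2381824/666985 F=4096/1277 G=4889600/1578863 H=7269376/2542507] → run A
t=21: vr[B=2381824/666985 F=4096/1277 G=4889600/1578863 H=7269376/2542507] → run H
t=22: vr[B=2381824/666985 F=4096/1277 G=4889600/1578863 H=8577024/2542507] → run G
t=23: vr[B=2381824/666985 F=4096/1277 H=8577024/2542507] → run F
t=24: vr[B=2381824/666985 H=8577024/2542507] → run H
t=25: vr[B=2381824/666985 H=9884672/2542507] → run B
t=26: vr[B=4420608/666985 H=9884672/2542507] → run H
t=27: vr[B=4420608/666985 H=11192320/2542507] → run H
t=28: vr[B=4420608/666985] → run B
t=29: (idle)
t=30: (idle)
t=31: (idle)
t=32: (idle)
t=33: (idle)
t=34: (idle)

vruntime(B, start of tick 26) = 4420608/666985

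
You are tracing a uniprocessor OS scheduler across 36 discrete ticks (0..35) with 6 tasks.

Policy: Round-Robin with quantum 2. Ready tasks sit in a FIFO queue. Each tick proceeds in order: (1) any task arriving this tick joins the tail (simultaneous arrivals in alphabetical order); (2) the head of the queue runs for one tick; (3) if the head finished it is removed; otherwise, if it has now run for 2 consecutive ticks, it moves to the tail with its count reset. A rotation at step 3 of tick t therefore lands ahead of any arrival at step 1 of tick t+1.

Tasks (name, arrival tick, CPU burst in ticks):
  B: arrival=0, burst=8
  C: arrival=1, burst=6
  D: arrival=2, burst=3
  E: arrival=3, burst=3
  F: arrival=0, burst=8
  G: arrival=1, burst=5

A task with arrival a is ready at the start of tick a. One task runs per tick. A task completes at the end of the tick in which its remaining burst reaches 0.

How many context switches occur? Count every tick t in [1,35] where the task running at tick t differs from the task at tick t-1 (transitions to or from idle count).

t=0: queue=[B,F] q_used=0 → run B
t=1: queue=[B,F,C,G] q_used=1 → run B
t=2: queue=[F,C,G,B,D] q_used=0 → run F
t=3: queue=[F,C,G,B,D,E] q_used=1 → run F
t=4: queue=[C,G,B,D,E,F] q_used=0 → run C
t=5: queue=[C,G,B,D,E,F] q_used=1 → run C
t=6: queue=[G,B,D,E,F,C] q_used=0 → run G
t=7: queue=[G,B,D,E,F,C] q_used=1 → run G
t=8: queue=[B,D,E,F,C,G] q_used=0 → run B
t=9: queue=[B,D,E,F,C,G] q_used=1 → run B
t=10: queue=[D,E,F,C,G,B] q_used=0 → run D
t=11: queue=[D,E,F,C,G,B] q_used=1 → run D
t=12: queue=[E,F,C,G,B,D] q_used=0 → run E
t=13: queue=[E,F,C,G,B,D] q_used=1 → run E
t=14: queue=[F,C,G,B,D,E] q_used=0 → run F
t=15: queue=[F,C,G,B,D,E] q_used=1 → run F
t=16: queue=[C,G,B,D,E,F] q_used=0 → run C
t=17: queue=[C,G,B,D,E,F] q_used=1 → run C
t=18: queue=[G,B,D,E,F,C] q_used=0 → run G
t=19: queue=[G,B,D,E,F,C] q_used=1 → run G
t=20: queue=[B,D,E,F,C,G] q_used=0 → run B
t=21: queue=[B,D,E,F,C,G] q_used=1 → run B
t=22: queue=[D,E,F,C,G,B] q_used=0 → run D
t=23: queue=[E,F,C,G,B] q_used=0 → run E
t=24: queue=[F,C,G,B] q_used=0 → run F
t=25: queue=[F,C,G,B] q_used=1 → run F
t=26: queue=[C,G,B,F] q_used=0 → run C
t=27: queue=[C,G,B,F] q_used=1 → run C
t=28: queue=[G,B,F] q_used=0 → run G
t=29: queue=[B,F] q_used=0 → run B
t=30: queue=[B,F] q_used=1 → run B
t=31: queue=[F] q_used=0 → run F
t=32: queue=[F] q_used=1 → run F
t=33: (idle)
t=34: (idle)
t=35: (idle)

context switches = 18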